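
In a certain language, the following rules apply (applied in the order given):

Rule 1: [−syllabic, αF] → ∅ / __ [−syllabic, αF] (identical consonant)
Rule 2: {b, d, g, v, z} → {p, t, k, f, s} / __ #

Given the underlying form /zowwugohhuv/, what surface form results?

zowugohuf

Rule 1 (degemination): /ww/ is a geminate; the first /w/ deletes. /hh/ is a geminate; the first /h/ deletes. /zowwugohhuv/ → zowugohuv.
Rule 2 (final devoicing): /v/ is a voiced obstruent in word-final position, so it devoices to [f]. /zowugohuv/ → zowugohuf.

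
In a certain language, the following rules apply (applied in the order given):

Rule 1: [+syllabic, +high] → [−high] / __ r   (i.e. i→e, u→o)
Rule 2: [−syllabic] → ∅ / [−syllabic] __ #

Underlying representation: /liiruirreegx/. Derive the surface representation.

Rule 1 (pre-rhotic lowering): /i/ is a high vowel immediately before /r/, so it lowers to [e]. /i/ is a high vowel immediately before /r/, so it lowers to [e]. /liiruirreegx/ → lieruerreegx.
Rule 2 (final cluster simplification): /x/ is the second consonant of a word-final cluster /gx/, so it deletes. /lieruerreegx/ → lieruerreeg.

lieruerreeg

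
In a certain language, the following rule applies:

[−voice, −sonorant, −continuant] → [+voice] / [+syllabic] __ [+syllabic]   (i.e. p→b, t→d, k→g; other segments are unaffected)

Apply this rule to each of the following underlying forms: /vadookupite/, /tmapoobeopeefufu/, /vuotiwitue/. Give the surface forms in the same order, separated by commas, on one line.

vadoogubide, tmaboobeobeefufu, vuodiwidue

/vadookupite/: /k/ is a voiceless stop between vowels /o/ and /u/, so it voices to [g]. /p/ is a voiceless stop between vowels /u/ and /i/, so it voices to [b]. /t/ is a voiceless stop between vowels /i/ and /e/, so it voices to [d]. → [vadoogubide].
/tmapoobeopeefufu/: /p/ is a voiceless stop between vowels /a/ and /o/, so it voices to [b]. /p/ is a voiceless stop between vowels /o/ and /e/, so it voices to [b]. → [tmaboobeobeefufu].
/vuotiwitue/: /t/ is a voiceless stop between vowels /o/ and /i/, so it voices to [d]. /t/ is a voiceless stop between vowels /i/ and /u/, so it voices to [d]. → [vuodiwidue].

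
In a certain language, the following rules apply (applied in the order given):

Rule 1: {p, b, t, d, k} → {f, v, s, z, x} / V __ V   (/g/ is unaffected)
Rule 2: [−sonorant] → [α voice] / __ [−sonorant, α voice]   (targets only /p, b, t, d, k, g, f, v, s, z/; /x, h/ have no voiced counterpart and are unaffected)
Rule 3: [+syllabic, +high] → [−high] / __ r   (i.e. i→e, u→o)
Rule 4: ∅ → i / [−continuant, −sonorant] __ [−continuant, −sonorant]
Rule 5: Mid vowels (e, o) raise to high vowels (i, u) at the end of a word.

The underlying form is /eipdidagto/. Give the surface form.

eibidizakitu

Rule 1 (intervocalic spirantization): /d/ is a stop between vowels /i/ and /a/, so it spirantizes to the fricative [z]. /eipdidagto/ → eipdizagto.
Rule 2 (regressive voicing assimilation): /p/ precedes the voiced obstruent /d/, so it voices to [b] by assimilation. /g/ precedes the voiceless obstruent /t/, so it devoices to [k] by assimilation. /eipdizagto/ → eibdizakto.
Rule 3 (pre-rhotic lowering): no segment meets the environment; /eibdizakto/ is unchanged.
Rule 4 (stop-cluster i-epenthesis): /b/ and /d/ form a stop–stop cluster, so [i] is inserted between them. /k/ and /t/ form a stop–stop cluster, so [i] is inserted between them. /eibdizakto/ → eibidizakito.
Rule 5 (final vowel raising): /o/ is a mid vowel in word-final position, so it raises to [u]. /eibidizakito/ → eibidizakitu.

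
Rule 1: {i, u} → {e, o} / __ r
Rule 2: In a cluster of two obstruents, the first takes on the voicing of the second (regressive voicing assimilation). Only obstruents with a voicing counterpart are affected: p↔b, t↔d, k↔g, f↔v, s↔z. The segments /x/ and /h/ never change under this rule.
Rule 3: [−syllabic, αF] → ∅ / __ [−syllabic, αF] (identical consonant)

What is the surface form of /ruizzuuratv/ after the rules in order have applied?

ruizuoradv

Rule 1 (pre-rhotic lowering): /u/ is a high vowel immediately before /r/, so it lowers to [o]. /ruizzuuratv/ → ruizzuoratv.
Rule 2 (regressive voicing assimilation): /t/ precedes the voiced obstruent /v/, so it voices to [d] by assimilation. /ruizzuoratv/ → ruizzuoradv.
Rule 3 (degemination): /zz/ is a geminate; the first /z/ deletes. /ruizzuoradv/ → ruizuoradv.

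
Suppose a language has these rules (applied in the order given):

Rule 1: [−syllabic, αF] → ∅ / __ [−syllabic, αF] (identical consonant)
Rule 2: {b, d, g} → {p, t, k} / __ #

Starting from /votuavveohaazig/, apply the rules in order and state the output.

votuaveohaazik

Rule 1 (degemination): /vv/ is a geminate; the first /v/ deletes. /votuavveohaazig/ → votuaveohaazig.
Rule 2 (final devoicing): /g/ is a voiced stop in word-final position, so it devoices to [k]. /votuaveohaazig/ → votuaveohaazik.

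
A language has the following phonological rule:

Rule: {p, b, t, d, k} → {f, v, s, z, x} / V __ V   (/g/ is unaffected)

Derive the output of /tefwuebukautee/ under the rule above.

/b/ is a stop between vowels /e/ and /u/, so it spirantizes to the fricative [v].
/k/ is a stop between vowels /u/ and /a/, so it spirantizes to the fricative [x].
/t/ is a stop between vowels /u/ and /e/, so it spirantizes to the fricative [s].
The other instance of /t/ does not occur in the required environment and remains unchanged.
Surface form: [tefwuevuxausee].

tefwuevuxausee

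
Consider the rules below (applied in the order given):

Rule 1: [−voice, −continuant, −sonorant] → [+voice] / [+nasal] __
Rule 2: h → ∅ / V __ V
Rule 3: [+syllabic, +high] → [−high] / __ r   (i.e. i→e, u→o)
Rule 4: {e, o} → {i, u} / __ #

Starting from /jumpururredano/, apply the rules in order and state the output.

Rule 1 (post-nasal voicing): /p/ is a voiceless stop immediately after the nasal /m/, so it voices to [b]. /jumpururredano/ → jumbururredano.
Rule 2 (intervocalic h-deletion): no segment meets the environment; /jumbururredano/ is unchanged.
Rule 3 (pre-rhotic lowering): /u/ is a high vowel immediately before /r/, so it lowers to [o]. /u/ is a high vowel immediately before /r/, so it lowers to [o]. /jumbururredano/ → jumbororredano.
Rule 4 (final vowel raising): /o/ is a mid vowel in word-final position, so it raises to [u]. /jumbororredano/ → jumbororredanu.

jumbororredanu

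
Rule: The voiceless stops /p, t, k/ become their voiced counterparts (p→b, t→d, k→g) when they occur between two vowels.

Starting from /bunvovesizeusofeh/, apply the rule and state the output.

bunvovesizeusofeh

No segment of /bunvovesizeusofeh/ meets the structural description of the rule, so the form surfaces unchanged.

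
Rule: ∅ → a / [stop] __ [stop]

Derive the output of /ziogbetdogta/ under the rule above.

/g/ and /b/ form a stop–stop cluster, so [a] is inserted between them.
/t/ and /d/ form a stop–stop cluster, so [a] is inserted between them.
/g/ and /t/ form a stop–stop cluster, so [a] is inserted between them.
Surface form: [ziogabetadogata].

ziogabetadogata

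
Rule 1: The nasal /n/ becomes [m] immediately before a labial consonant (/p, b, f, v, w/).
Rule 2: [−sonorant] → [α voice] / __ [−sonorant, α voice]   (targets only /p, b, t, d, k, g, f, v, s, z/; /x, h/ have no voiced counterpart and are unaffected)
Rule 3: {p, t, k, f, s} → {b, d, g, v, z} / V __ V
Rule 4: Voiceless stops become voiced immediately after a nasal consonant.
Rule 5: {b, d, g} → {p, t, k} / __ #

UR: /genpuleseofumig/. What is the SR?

Rule 1 (nasal place assimilation): /n/ precedes the labial consonant /p/, so it assimilates in place to [m]. /genpuleseofumig/ → gempuleseofumig.
Rule 2 (regressive voicing assimilation): no segment meets the environment; /gempuleseofumig/ is unchanged.
Rule 3 (intervocalic voicing): /s/ is a voiceless obstruent between vowels /e/ and /e/, so it voices to [z]. /f/ is a voiceless obstruent between vowels /o/ and /u/, so it voices to [v]. /gempuleseofumig/ → gempulezeovumig.
Rule 4 (post-nasal voicing): /p/ is a voiceless stop immediately after the nasal /m/, so it voices to [b]. /gempulezeovumig/ → gembulezeovumig.
Rule 5 (final devoicing): /g/ is a voiced stop in word-final position, so it devoices to [k]. /gembulezeovumig/ → gembulezeovumik.

gembulezeovumik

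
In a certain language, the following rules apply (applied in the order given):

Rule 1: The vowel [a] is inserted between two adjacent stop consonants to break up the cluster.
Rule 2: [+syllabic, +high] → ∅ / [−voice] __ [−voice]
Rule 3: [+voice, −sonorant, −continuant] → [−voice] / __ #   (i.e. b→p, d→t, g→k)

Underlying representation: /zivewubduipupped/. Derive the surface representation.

zivewubaduippapet

Rule 1 (stop-cluster a-epenthesis): /b/ and /d/ form a stop–stop cluster, so [a] is inserted between them. /p/ and /p/ form a stop–stop cluster, so [a] is inserted between them. /zivewubduipupped/ → zivewubaduipupaped.
Rule 2 (high vowel syncope): /u/ is a high vowel flanked by voiceless consonants /p/ and /p/, so it deletes. /zivewubaduipupaped/ → zivewubaduippaped.
Rule 3 (final devoicing): /d/ is a voiced stop in word-final position, so it devoices to [t]. /zivewubaduippaped/ → zivewubaduippapet.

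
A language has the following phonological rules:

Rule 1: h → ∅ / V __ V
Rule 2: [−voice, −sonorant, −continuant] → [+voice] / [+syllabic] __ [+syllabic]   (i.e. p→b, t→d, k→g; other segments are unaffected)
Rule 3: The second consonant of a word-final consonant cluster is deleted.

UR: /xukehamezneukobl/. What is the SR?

xugeamezneugob

Rule 1 (intervocalic h-deletion): /h/ occurs between vowels /e/ and /a/, so it deletes. /xukehamezneukobl/ → xukeamezneukobl.
Rule 2 (intervocalic voicing): /k/ is a voiceless stop between vowels /u/ and /e/, so it voices to [g]. /k/ is a voiceless stop between vowels /u/ and /o/, so it voices to [g]. /xukeamezneukobl/ → xugeamezneugobl.
Rule 3 (final cluster simplification): /l/ is the second consonant of a word-final cluster /bl/, so it deletes. /xugeamezneugobl/ → xugeamezneugob.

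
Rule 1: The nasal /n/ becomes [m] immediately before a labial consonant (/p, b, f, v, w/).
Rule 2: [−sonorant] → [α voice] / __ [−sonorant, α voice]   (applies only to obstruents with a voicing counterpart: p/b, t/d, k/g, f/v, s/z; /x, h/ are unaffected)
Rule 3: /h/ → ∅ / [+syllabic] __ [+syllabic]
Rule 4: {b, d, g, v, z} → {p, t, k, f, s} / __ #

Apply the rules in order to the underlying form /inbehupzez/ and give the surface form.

Rule 1 (nasal place assimilation): /n/ precedes the labial consonant /b/, so it assimilates in place to [m]. /inbehupzez/ → imbehupzez.
Rule 2 (regressive voicing assimilation): /p/ precedes the voiced obstruent /z/, so it voices to [b] by assimilation. /imbehupzez/ → imbehubzez.
Rule 3 (intervocalic h-deletion): /h/ occurs between vowels /e/ and /u/, so it deletes. /imbehubzez/ → imbeubzez.
Rule 4 (final devoicing): /z/ is a voiced obstruent in word-final position, so it devoices to [s]. /imbeubzez/ → imbeubzes.

imbeubzes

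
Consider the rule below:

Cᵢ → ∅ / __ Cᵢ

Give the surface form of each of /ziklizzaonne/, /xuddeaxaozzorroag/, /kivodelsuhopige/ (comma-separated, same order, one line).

/ziklizzaonne/: /zz/ is a geminate; the first /z/ deletes. /nn/ is a geminate; the first /n/ deletes. → [ziklizaone].
/xuddeaxaozzorroag/: /dd/ is a geminate; the first /d/ deletes. /zz/ is a geminate; the first /z/ deletes. /rr/ is a geminate; the first /r/ deletes. → [xudeaxaozoroag].
/kivodelsuhopige/: the rule's environment is not met; surfaces unchanged as [kivodelsuhopige].

ziklizaone, xudeaxaozoroag, kivodelsuhopige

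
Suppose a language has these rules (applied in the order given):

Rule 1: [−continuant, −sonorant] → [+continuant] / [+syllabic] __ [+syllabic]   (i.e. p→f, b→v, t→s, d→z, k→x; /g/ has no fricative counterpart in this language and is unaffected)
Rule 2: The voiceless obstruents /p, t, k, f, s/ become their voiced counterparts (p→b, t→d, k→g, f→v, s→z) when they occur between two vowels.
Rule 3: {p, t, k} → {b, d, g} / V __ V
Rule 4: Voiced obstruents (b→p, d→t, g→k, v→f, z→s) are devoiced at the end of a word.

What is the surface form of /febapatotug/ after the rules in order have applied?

Rule 1 (intervocalic spirantization): /b/ is a stop between vowels /e/ and /a/, so it spirantizes to the fricative [v]. /p/ is a stop between vowels /a/ and /a/, so it spirantizes to the fricative [f]. /t/ is a stop between vowels /a/ and /o/, so it spirantizes to the fricative [s]. /t/ is a stop between vowels /o/ and /u/, so it spirantizes to the fricative [s]. /febapatotug/ → fevafasosug.
Rule 2 (intervocalic voicing): /f/ is a voiceless obstruent between vowels /a/ and /a/, so it voices to [v]. /s/ is a voiceless obstruent between vowels /a/ and /o/, so it voices to [z]. /s/ is a voiceless obstruent between vowels /o/ and /u/, so it voices to [z]. /fevafasosug/ → fevavazozug.
Rule 3 (intervocalic voicing): no segment meets the environment; /fevavazozug/ is unchanged.
Rule 4 (final devoicing): /g/ is a voiced obstruent in word-final position, so it devoices to [k]. /fevavazozug/ → fevavazozuk.

fevavazozuk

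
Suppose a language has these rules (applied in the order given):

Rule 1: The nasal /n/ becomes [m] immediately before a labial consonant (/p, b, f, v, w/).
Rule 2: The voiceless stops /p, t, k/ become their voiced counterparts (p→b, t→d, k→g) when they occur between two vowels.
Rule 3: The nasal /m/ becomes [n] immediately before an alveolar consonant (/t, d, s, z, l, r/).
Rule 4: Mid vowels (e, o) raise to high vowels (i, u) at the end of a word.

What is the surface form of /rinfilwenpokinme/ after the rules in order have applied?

rimfilwempoginmi

Rule 1 (nasal place assimilation): /n/ precedes the labial consonant /f/, so it assimilates in place to [m]. /n/ precedes the labial consonant /p/, so it assimilates in place to [m]. /rinfilwenpokinme/ → rimfilwempokinme.
Rule 2 (intervocalic voicing): /k/ is a voiceless stop between vowels /o/ and /i/, so it voices to [g]. /rimfilwempokinme/ → rimfilwempoginme.
Rule 3 (nasal place assimilation): no segment meets the environment; /rimfilwempoginme/ is unchanged.
Rule 4 (final vowel raising): /e/ is a mid vowel in word-final position, so it raises to [i]. /rimfilwempoginme/ → rimfilwempoginmi.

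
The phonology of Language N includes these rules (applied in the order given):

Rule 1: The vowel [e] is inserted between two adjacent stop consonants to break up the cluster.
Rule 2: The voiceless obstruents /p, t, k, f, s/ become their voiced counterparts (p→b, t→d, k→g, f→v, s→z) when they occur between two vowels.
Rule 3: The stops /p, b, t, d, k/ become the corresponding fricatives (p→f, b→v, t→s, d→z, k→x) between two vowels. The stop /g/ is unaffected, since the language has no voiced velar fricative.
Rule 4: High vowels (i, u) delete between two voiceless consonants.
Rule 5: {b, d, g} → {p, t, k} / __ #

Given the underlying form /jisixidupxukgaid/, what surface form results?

jizixizupxugegait

Rule 1 (stop-cluster e-epenthesis): /k/ and /g/ form a stop–stop cluster, so [e] is inserted between them. /jisixidupxukgaid/ → jisixidupxukegaid.
Rule 2 (intervocalic voicing): /s/ is a voiceless obstruent between vowels /i/ and /i/, so it voices to [z]. /k/ is a voiceless obstruent between vowels /u/ and /e/, so it voices to [g]. /jisixidupxukegaid/ → jizixidupxugegaid.
Rule 3 (intervocalic spirantization): /d/ is a stop between vowels /i/ and /u/, so it spirantizes to the fricative [z]. /jizixidupxugegaid/ → jizixizupxugegaid.
Rule 4 (high vowel syncope): no segment meets the environment; /jizixizupxugegaid/ is unchanged.
Rule 5 (final devoicing): /d/ is a voiced stop in word-final position, so it devoices to [t]. /jizixizupxugegaid/ → jizixizupxugegait.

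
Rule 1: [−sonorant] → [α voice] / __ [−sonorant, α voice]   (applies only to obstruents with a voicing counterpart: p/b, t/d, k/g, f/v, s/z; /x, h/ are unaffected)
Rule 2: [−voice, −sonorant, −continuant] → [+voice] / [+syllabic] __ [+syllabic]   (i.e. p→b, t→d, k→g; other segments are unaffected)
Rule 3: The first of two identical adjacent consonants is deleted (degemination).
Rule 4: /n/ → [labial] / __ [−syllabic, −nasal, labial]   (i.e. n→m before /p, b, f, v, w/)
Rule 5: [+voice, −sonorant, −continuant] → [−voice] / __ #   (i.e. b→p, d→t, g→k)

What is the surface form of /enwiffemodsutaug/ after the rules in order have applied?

Rule 1 (regressive voicing assimilation): /d/ precedes the voiceless obstruent /s/, so it devoices to [t] by assimilation. /enwiffemodsutaug/ → enwiffemotsutaug.
Rule 2 (intervocalic voicing): /t/ is a voiceless stop between vowels /u/ and /a/, so it voices to [d]. /enwiffemotsutaug/ → enwiffemotsudaug.
Rule 3 (degemination): /ff/ is a geminate; the first /f/ deletes. /enwiffemotsudaug/ → enwifemotsudaug.
Rule 4 (nasal place assimilation): /n/ precedes the labial consonant /w/, so it assimilates in place to [m]. /enwifemotsudaug/ → emwifemotsudaug.
Rule 5 (final devoicing): /g/ is a voiced stop in word-final position, so it devoices to [k]. /emwifemotsudaug/ → emwifemotsudauk.

emwifemotsudauk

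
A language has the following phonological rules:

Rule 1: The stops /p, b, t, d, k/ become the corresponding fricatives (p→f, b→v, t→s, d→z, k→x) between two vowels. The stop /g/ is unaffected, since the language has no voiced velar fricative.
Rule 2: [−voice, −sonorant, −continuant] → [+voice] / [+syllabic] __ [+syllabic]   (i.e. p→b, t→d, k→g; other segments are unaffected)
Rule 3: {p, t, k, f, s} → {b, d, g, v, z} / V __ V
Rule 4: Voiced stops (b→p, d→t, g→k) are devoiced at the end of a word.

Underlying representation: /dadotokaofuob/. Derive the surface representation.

Rule 1 (intervocalic spirantization): /d/ is a stop between vowels /a/ and /o/, so it spirantizes to the fricative [z]. /t/ is a stop between vowels /o/ and /o/, so it spirantizes to the fricative [s]. /k/ is a stop between vowels /o/ and /a/, so it spirantizes to the fricative [x]. /dadotokaofuob/ → dazosoxaofuob.
Rule 2 (intervocalic voicing): no segment meets the environment; /dazosoxaofuob/ is unchanged.
Rule 3 (intervocalic voicing): /s/ is a voiceless obstruent between vowels /o/ and /o/, so it voices to [z]. /f/ is a voiceless obstruent between vowels /o/ and /u/, so it voices to [v]. /dazosoxaofuob/ → dazozoxaovuob.
Rule 4 (final devoicing): /b/ is a voiced stop in word-final position, so it devoices to [p]. /dazozoxaovuob/ → dazozoxaovuop.

dazozoxaovuop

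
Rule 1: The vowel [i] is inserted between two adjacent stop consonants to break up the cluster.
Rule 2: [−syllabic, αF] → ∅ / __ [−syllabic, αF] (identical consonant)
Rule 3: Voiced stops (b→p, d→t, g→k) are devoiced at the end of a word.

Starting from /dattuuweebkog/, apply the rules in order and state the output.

datituuweebikok

Rule 1 (stop-cluster i-epenthesis): /t/ and /t/ form a stop–stop cluster, so [i] is inserted between them. /b/ and /k/ form a stop–stop cluster, so [i] is inserted between them. /dattuuweebkog/ → datituuweebikog.
Rule 2 (degemination): no segment meets the environment; /datituuweebikog/ is unchanged.
Rule 3 (final devoicing): /g/ is a voiced stop in word-final position, so it devoices to [k]. /datituuweebikog/ → datituuweebikok.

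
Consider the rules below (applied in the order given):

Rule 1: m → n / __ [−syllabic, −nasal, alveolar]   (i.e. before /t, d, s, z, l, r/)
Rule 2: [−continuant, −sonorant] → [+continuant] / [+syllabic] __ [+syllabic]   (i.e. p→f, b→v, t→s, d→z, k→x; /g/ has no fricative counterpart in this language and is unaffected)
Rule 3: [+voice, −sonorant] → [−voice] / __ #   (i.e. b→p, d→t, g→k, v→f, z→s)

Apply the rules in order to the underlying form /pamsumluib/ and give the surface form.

pansunluip

Rule 1 (nasal place assimilation): /m/ precedes the alveolar consonant /s/, so it assimilates in place to [n]. /m/ precedes the alveolar consonant /l/, so it assimilates in place to [n]. /pamsumluib/ → pansunluib.
Rule 2 (intervocalic spirantization): no segment meets the environment; /pansunluib/ is unchanged.
Rule 3 (final devoicing): /b/ is a voiced obstruent in word-final position, so it devoices to [p]. /pansunluib/ → pansunluip.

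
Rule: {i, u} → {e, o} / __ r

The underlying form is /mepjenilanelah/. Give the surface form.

No segment of /mepjenilanelah/ meets the structural description of the rule, so the form surfaces unchanged.

mepjenilanelah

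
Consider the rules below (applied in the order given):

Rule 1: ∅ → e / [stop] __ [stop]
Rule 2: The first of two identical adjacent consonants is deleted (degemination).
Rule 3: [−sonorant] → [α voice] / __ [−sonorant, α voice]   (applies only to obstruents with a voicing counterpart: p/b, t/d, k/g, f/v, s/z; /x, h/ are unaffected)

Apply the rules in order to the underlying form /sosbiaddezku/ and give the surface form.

sozbiadedesku

Rule 1 (stop-cluster e-epenthesis): /d/ and /d/ form a stop–stop cluster, so [e] is inserted between them. /sosbiaddezku/ → sosbiadedezku.
Rule 2 (degemination): no segment meets the environment; /sosbiadedezku/ is unchanged.
Rule 3 (regressive voicing assimilation): /s/ precedes the voiced obstruent /b/, so it voices to [z] by assimilation. /z/ precedes the voiceless obstruent /k/, so it devoices to [s] by assimilation. /sosbiadedezku/ → sozbiadedesku.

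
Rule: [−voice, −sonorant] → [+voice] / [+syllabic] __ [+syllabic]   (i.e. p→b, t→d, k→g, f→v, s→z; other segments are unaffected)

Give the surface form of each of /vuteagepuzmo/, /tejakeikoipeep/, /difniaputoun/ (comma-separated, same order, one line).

/vuteagepuzmo/: /t/ is a voiceless obstruent between vowels /u/ and /e/, so it voices to [d]. /p/ is a voiceless obstruent between vowels /e/ and /u/, so it voices to [b]. → [vudeagebuzmo].
/tejakeikoipeep/: /k/ is a voiceless obstruent between vowels /a/ and /e/, so it voices to [g]. /k/ is a voiceless obstruent between vowels /i/ and /o/, so it voices to [g]. /p/ is a voiceless obstruent between vowels /i/ and /e/, so it voices to [b]. → [tejageigoibeep].
/difniaputoun/: /p/ is a voiceless obstruent between vowels /a/ and /u/, so it voices to [b]. /t/ is a voiceless obstruent between vowels /u/ and /o/, so it voices to [d]. → [difniabudoun].

vudeagebuzmo, tejageigoibeep, difniabudoun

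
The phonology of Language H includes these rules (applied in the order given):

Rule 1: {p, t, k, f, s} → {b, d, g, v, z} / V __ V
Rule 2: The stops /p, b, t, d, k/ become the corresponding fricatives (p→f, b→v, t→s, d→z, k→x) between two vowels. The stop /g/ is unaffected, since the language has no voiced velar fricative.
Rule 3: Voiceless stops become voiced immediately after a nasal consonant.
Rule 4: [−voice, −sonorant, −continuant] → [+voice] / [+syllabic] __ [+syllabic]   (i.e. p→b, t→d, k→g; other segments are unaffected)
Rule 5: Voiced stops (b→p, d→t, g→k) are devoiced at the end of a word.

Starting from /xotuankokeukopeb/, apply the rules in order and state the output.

Rule 1 (intervocalic voicing): /t/ is a voiceless obstruent between vowels /o/ and /u/, so it voices to [d]. /k/ is a voiceless obstruent between vowels /o/ and /e/, so it voices to [g]. /k/ is a voiceless obstruent between vowels /u/ and /o/, so it voices to [g]. /p/ is a voiceless obstruent between vowels /o/ and /e/, so it voices to [b]. /xotuankokeukopeb/ → xoduankogeugobeb.
Rule 2 (intervocalic spirantization): /d/ is a stop between vowels /o/ and /u/, so it spirantizes to the fricative [z]. /b/ is a stop between vowels /o/ and /e/, so it spirantizes to the fricative [v]. /xoduankogeugobeb/ → xozuankogeugoveb.
Rule 3 (post-nasal voicing): /k/ is a voiceless stop immediately after the nasal /n/, so it voices to [g]. /xozuankogeugoveb/ → xozuangogeugoveb.
Rule 4 (intervocalic voicing): no segment meets the environment; /xozuangogeugoveb/ is unchanged.
Rule 5 (final devoicing): /b/ is a voiced stop in word-final position, so it devoices to [p]. /xozuangogeugoveb/ → xozuangogeugovep.

xozuangogeugovep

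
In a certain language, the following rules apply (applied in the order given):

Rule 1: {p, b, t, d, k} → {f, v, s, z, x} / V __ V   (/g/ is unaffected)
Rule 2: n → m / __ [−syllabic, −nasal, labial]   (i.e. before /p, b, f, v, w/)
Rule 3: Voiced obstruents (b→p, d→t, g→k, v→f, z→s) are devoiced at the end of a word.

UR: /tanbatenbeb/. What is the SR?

tambasembep

Rule 1 (intervocalic spirantization): /t/ is a stop between vowels /a/ and /e/, so it spirantizes to the fricative [s]. /tanbatenbeb/ → tanbasenbeb.
Rule 2 (nasal place assimilation): /n/ precedes the labial consonant /b/, so it assimilates in place to [m]. /n/ precedes the labial consonant /b/, so it assimilates in place to [m]. /tanbasenbeb/ → tambasembeb.
Rule 3 (final devoicing): /b/ is a voiced obstruent in word-final position, so it devoices to [p]. /tambasembeb/ → tambasembep.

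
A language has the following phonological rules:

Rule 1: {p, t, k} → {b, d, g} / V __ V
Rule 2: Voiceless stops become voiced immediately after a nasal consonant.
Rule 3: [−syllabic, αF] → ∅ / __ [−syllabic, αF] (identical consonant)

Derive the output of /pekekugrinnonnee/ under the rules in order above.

pegegugrinonee

Rule 1 (intervocalic voicing): /k/ is a voiceless stop between vowels /e/ and /e/, so it voices to [g]. /k/ is a voiceless stop between vowels /e/ and /u/, so it voices to [g]. /pekekugrinnonnee/ → pegegugrinnonnee.
Rule 2 (post-nasal voicing): no segment meets the environment; /pegegugrinnonnee/ is unchanged.
Rule 3 (degemination): /nn/ is a geminate; the first /n/ deletes. /nn/ is a geminate; the first /n/ deletes. /pegegugrinnonnee/ → pegegugrinonee.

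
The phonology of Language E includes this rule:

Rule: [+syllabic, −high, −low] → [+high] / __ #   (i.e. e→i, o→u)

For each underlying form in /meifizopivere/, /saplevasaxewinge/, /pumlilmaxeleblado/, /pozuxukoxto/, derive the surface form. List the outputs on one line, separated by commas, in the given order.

meifizopiveri, saplevasaxewingi, pumlilmaxelebladu, pozuxukoxtu

/meifizopivere/: /e/ is a mid vowel in word-final position, so it raises to [i]. → [meifizopiveri].
/saplevasaxewinge/: /e/ is a mid vowel in word-final position, so it raises to [i]. → [saplevasaxewingi].
/pumlilmaxeleblado/: /o/ is a mid vowel in word-final position, so it raises to [u]. → [pumlilmaxelebladu].
/pozuxukoxto/: /o/ is a mid vowel in word-final position, so it raises to [u]. → [pozuxukoxtu].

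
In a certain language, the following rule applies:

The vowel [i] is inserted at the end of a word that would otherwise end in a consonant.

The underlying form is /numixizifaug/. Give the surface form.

numixizifaugi

the form ends in the consonant /g/, so [i] is inserted word-finally.
Surface form: [numixizifaugi].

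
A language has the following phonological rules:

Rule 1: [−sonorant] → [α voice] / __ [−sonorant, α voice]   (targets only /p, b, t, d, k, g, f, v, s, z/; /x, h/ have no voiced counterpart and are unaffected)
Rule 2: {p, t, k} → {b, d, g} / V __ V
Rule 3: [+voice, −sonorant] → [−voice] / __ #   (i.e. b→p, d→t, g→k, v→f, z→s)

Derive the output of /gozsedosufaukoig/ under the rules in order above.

gossedosufaugoik

Rule 1 (regressive voicing assimilation): /z/ precedes the voiceless obstruent /s/, so it devoices to [s] by assimilation. /gozsedosufaukoig/ → gossedosufaukoig.
Rule 2 (intervocalic voicing): /k/ is a voiceless stop between vowels /u/ and /o/, so it voices to [g]. /gossedosufaukoig/ → gossedosufaugoig.
Rule 3 (final devoicing): /g/ is a voiced obstruent in word-final position, so it devoices to [k]. /gossedosufaugoig/ → gossedosufaugoik.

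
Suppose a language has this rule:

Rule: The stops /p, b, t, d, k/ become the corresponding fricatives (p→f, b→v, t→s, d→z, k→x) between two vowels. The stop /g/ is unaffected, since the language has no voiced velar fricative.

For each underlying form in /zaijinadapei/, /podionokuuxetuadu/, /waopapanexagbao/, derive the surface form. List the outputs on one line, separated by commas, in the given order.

zaijinazafei, pozionoxuuxesuazu, waofafanexagbao

/zaijinadapei/: /d/ is a stop between vowels /a/ and /a/, so it spirantizes to the fricative [z]. /p/ is a stop between vowels /a/ and /e/, so it spirantizes to the fricative [f]. → [zaijinazafei].
/podionokuuxetuadu/: /d/ is a stop between vowels /o/ and /i/, so it spirantizes to the fricative [z]. /k/ is a stop between vowels /o/ and /u/, so it spirantizes to the fricative [x]. /t/ is a stop between vowels /e/ and /u/, so it spirantizes to the fricative [s]. /d/ is a stop between vowels /a/ and /u/, so it spirantizes to the fricative [z]. → [pozionoxuuxesuazu].
/waopapanexagbao/: /p/ is a stop between vowels /o/ and /a/, so it spirantizes to the fricative [f]. /p/ is a stop between vowels /a/ and /a/, so it spirantizes to the fricative [f]. → [waofafanexagbao].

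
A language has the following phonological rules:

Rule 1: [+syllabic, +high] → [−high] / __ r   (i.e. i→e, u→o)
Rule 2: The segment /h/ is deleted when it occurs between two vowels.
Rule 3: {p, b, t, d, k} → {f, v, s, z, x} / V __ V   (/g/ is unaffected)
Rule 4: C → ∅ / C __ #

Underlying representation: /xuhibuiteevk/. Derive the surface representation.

Rule 1 (pre-rhotic lowering): no segment meets the environment; /xuhibuiteevk/ is unchanged.
Rule 2 (intervocalic h-deletion): /h/ occurs between vowels /u/ and /i/, so it deletes. /xuhibuiteevk/ → xuibuiteevk.
Rule 3 (intervocalic spirantization): /b/ is a stop between vowels /i/ and /u/, so it spirantizes to the fricative [v]. /t/ is a stop between vowels /i/ and /e/, so it spirantizes to the fricative [s]. /xuibuiteevk/ → xuivuiseevk.
Rule 4 (final cluster simplification): /k/ is the second consonant of a word-final cluster /vk/, so it deletes. /xuivuiseevk/ → xuivuiseev.

xuivuiseev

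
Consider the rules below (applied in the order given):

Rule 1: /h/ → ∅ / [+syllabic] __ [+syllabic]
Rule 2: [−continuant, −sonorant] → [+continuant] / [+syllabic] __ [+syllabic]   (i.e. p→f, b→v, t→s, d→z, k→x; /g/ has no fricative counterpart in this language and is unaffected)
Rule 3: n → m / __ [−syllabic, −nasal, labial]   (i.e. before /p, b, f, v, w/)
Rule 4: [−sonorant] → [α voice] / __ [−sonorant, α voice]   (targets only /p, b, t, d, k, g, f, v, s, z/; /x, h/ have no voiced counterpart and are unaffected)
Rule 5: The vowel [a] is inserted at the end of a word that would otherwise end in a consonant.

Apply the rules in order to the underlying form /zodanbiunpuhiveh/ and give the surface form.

Rule 1 (intervocalic h-deletion): /h/ occurs between vowels /u/ and /i/, so it deletes. /zodanbiunpuhiveh/ → zodanbiunpuiveh.
Rule 2 (intervocalic spirantization): /d/ is a stop between vowels /o/ and /a/, so it spirantizes to the fricative [z]. /zodanbiunpuiveh/ → zozanbiunpuiveh.
Rule 3 (nasal place assimilation): /n/ precedes the labial consonant /b/, so it assimilates in place to [m]. /n/ precedes the labial consonant /p/, so it assimilates in place to [m]. /zozanbiunpuiveh/ → zozambiumpuiveh.
Rule 4 (regressive voicing assimilation): no segment meets the environment; /zozambiumpuiveh/ is unchanged.
Rule 5 (final a-epenthesis): the form ends in the consonant /h/, so [a] is inserted word-finally. /zozambiumpuiveh/ → zozambiumpuiveha.

zozambiumpuiveha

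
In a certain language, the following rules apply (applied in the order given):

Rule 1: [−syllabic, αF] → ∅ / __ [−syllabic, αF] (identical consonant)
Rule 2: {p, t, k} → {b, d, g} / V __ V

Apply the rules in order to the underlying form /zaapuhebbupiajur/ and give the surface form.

Rule 1 (degemination): /bb/ is a geminate; the first /b/ deletes. /zaapuhebbupiajur/ → zaapuhebupiajur.
Rule 2 (intervocalic voicing): /p/ is a voiceless stop between vowels /a/ and /u/, so it voices to [b]. /p/ is a voiceless stop between vowels /u/ and /i/, so it voices to [b]. /zaapuhebupiajur/ → zaabuhebubiajur.

zaabuhebubiajur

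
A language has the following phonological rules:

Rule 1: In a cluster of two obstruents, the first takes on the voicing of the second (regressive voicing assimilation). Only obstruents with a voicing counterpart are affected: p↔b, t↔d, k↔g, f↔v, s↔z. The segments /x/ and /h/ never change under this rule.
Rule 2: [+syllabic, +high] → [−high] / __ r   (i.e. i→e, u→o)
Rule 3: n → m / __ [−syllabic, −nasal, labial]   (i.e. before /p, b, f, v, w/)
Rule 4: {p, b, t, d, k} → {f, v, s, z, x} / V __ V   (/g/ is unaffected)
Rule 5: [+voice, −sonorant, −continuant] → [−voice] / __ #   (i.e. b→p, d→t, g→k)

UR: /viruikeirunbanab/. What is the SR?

veruixeerumbanap

Rule 1 (regressive voicing assimilation): no segment meets the environment; /viruikeirunbanab/ is unchanged.
Rule 2 (pre-rhotic lowering): /i/ is a high vowel immediately before /r/, so it lowers to [e]. /i/ is a high vowel immediately before /r/, so it lowers to [e]. /viruikeirunbanab/ → veruikeerunbanab.
Rule 3 (nasal place assimilation): /n/ precedes the labial consonant /b/, so it assimilates in place to [m]. /veruikeerunbanab/ → veruikeerumbanab.
Rule 4 (intervocalic spirantization): /k/ is a stop between vowels /i/ and /e/, so it spirantizes to the fricative [x]. /veruikeerumbanab/ → veruixeerumbanab.
Rule 5 (final devoicing): /b/ is a voiced stop in word-final position, so it devoices to [p]. /veruixeerumbanab/ → veruixeerumbanap.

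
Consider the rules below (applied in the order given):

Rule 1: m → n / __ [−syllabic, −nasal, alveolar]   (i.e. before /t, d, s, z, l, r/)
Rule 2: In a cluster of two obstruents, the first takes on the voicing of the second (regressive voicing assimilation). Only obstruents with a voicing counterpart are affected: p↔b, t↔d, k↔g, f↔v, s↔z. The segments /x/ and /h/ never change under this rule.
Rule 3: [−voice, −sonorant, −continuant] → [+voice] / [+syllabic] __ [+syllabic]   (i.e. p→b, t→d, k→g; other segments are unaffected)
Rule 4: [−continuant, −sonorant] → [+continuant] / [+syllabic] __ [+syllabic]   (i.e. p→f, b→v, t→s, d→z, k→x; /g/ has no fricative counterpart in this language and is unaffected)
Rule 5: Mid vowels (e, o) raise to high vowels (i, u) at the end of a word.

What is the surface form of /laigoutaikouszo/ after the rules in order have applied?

laigouzaigouzzu

Rule 1 (nasal place assimilation): no segment meets the environment; /laigoutaikouszo/ is unchanged.
Rule 2 (regressive voicing assimilation): /s/ precedes the voiced obstruent /z/, so it voices to [z] by assimilation. /laigoutaikouszo/ → laigoutaikouzzo.
Rule 3 (intervocalic voicing): /t/ is a voiceless stop between vowels /u/ and /a/, so it voices to [d]. /k/ is a voiceless stop between vowels /i/ and /o/, so it voices to [g]. /laigoutaikouzzo/ → laigoudaigouzzo.
Rule 4 (intervocalic spirantization): /d/ is a stop between vowels /u/ and /a/, so it spirantizes to the fricative [z]. /laigoudaigouzzo/ → laigouzaigouzzo.
Rule 5 (final vowel raising): /o/ is a mid vowel in word-final position, so it raises to [u]. /laigouzaigouzzo/ → laigouzaigouzzu.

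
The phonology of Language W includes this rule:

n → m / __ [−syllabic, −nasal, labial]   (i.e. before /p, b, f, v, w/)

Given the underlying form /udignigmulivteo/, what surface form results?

udignigmulivteo

No segment of /udignigmulivteo/ meets the structural description of the rule, so the form surfaces unchanged.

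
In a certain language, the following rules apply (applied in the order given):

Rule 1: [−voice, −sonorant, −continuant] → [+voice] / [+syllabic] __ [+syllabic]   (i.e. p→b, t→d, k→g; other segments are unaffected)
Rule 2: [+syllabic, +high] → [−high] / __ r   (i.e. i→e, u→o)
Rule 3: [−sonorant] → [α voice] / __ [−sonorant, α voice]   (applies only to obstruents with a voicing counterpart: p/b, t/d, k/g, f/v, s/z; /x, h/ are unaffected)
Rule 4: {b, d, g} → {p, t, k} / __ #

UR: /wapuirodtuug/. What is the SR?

wabuerottuuk

Rule 1 (intervocalic voicing): /p/ is a voiceless stop between vowels /a/ and /u/, so it voices to [b]. /wapuirodtuug/ → wabuirodtuug.
Rule 2 (pre-rhotic lowering): /i/ is a high vowel immediately before /r/, so it lowers to [e]. /wabuirodtuug/ → wabuerodtuug.
Rule 3 (regressive voicing assimilation): /d/ precedes the voiceless obstruent /t/, so it devoices to [t] by assimilation. /wabuerodtuug/ → wabuerottuug.
Rule 4 (final devoicing): /g/ is a voiced stop in word-final position, so it devoices to [k]. /wabuerottuug/ → wabuerottuuk.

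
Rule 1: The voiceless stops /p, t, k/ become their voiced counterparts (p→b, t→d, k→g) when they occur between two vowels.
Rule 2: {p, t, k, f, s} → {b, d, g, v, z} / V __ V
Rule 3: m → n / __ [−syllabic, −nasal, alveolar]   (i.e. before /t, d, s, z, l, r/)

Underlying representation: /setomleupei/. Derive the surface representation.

Rule 1 (intervocalic voicing): /t/ is a voiceless stop between vowels /e/ and /o/, so it voices to [d]. /p/ is a voiceless stop between vowels /u/ and /e/, so it voices to [b]. /setomleupei/ → sedomleubei.
Rule 2 (intervocalic voicing): no segment meets the environment; /sedomleubei/ is unchanged.
Rule 3 (nasal place assimilation): /m/ precedes the alveolar consonant /l/, so it assimilates in place to [n]. /sedomleubei/ → sedonleubei.

sedonleubei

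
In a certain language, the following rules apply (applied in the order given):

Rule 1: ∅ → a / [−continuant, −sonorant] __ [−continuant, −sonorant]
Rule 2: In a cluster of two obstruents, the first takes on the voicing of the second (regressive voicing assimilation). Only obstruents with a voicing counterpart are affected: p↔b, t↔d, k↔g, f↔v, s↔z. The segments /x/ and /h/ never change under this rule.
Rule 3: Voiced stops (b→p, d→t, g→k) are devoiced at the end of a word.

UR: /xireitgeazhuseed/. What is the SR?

Rule 1 (stop-cluster a-epenthesis): /t/ and /g/ form a stop–stop cluster, so [a] is inserted between them. /xireitgeazhuseed/ → xireitageazhuseed.
Rule 2 (regressive voicing assimilation): /z/ precedes the voiceless obstruent /h/, so it devoices to [s] by assimilation. /xireitageazhuseed/ → xireitageashuseed.
Rule 3 (final devoicing): /d/ is a voiced stop in word-final position, so it devoices to [t]. /xireitageashuseed/ → xireitageashuseet.

xireitageashuseet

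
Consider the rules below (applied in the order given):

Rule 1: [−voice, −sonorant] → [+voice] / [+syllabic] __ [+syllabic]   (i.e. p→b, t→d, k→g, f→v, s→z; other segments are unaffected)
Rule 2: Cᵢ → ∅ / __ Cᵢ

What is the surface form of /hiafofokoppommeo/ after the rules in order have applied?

Rule 1 (intervocalic voicing): /f/ is a voiceless obstruent between vowels /a/ and /o/, so it voices to [v]. /f/ is a voiceless obstruent between vowels /o/ and /o/, so it voices to [v]. /k/ is a voiceless obstruent between vowels /o/ and /o/, so it voices to [g]. /hiafofokoppommeo/ → hiavovogoppommeo.
Rule 2 (degemination): /pp/ is a geminate; the first /p/ deletes. /mm/ is a geminate; the first /m/ deletes. /hiavovogoppommeo/ → hiavovogopomeo.

hiavovogopomeo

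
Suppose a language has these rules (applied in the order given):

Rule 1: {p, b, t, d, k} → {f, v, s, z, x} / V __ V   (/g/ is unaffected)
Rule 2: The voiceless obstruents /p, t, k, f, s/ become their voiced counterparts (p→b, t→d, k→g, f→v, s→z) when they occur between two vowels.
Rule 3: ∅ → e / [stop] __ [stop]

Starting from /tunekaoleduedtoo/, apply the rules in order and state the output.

Rule 1 (intervocalic spirantization): /k/ is a stop between vowels /e/ and /a/, so it spirantizes to the fricative [x]. /d/ is a stop between vowels /e/ and /u/, so it spirantizes to the fricative [z]. /tunekaoleduedtoo/ → tunexaolezuedtoo.
Rule 2 (intervocalic voicing): no segment meets the environment; /tunexaolezuedtoo/ is unchanged.
Rule 3 (stop-cluster e-epenthesis): /d/ and /t/ form a stop–stop cluster, so [e] is inserted between them. /tunexaolezuedtoo/ → tunexaolezuedetoo.

tunexaolezuedetoo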